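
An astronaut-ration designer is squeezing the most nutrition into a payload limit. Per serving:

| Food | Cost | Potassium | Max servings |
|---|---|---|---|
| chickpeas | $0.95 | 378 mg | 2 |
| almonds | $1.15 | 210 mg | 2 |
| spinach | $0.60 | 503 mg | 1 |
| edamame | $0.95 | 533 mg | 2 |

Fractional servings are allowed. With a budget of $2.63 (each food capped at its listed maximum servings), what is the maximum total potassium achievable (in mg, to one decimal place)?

Potassium per dollar: spinach 838.3, edamame 561.1, chickpeas 397.9, almonds 182.6.
Take 1 serving of spinach: spends $0.60, +503.0 mg potassium (running total 503.0 mg).
Take 2 servings of edamame: spends $1.90, +1066.0 mg potassium (running total 1569.0 mg).
Take 0.1368 servings of chickpeas: spends $0.13, +51.7 mg potassium (running total 1620.7 mg).
Greedy by best ratio exhausts the cost allowance optimally: 1620.7 mg.

1620.7 mg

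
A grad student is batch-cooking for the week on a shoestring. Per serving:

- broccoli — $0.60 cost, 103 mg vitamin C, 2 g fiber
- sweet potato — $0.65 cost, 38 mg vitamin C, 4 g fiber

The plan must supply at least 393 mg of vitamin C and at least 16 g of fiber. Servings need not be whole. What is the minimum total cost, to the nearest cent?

$3.39

The cheapest plan sits at a corner of the feasible region — with two constraints it uses at most two foods.
broccoli only: max(393/103, 16/2) = 8 servings → $4.80.
sweet potato only: max(393/38, 16/4) = 10.34 servings → $6.72.
broccoli + sweet potato with both tight: 2.869 servings and 2.565 servings → $3.39.
Cheapest feasible corner: $3.39.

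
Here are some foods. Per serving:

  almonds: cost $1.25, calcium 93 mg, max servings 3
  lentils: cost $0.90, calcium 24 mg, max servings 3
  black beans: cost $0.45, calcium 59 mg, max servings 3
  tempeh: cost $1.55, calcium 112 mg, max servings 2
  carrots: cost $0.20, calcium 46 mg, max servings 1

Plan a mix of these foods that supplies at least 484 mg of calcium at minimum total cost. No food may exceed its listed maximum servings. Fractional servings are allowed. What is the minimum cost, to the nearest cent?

Cost per mg of calcium: carrots $0.0043, black beans $0.0076, almonds $0.0134, tempeh $0.0138, lentils $0.0375.
Take 1 serving of carrots: +46.0 mg calcium for $0.20 (total $0.20, still need 438.0 mg).
Take 3 servings of black beans: +177.0 mg calcium for $1.35 (total $1.55, still need 261.0 mg).
Take 2.806 servings of almonds: +261.0 mg calcium for $3.51 (total $5.06, still need 0.0 mg).
Greedy by cheapest-per-mg is optimal for a single linear constraint, so the minimum cost is $5.06.

$5.06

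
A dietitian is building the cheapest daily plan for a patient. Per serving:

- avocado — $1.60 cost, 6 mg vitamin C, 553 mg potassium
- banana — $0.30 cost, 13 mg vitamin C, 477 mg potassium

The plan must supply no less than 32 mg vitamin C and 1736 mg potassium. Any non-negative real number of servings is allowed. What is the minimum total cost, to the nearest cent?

Compare the cost at each extreme point of the feasible region.
avocado only: max(32/6, 1736/553) = 5.333 servings → $8.53.
banana only: max(32/13, 1736/477) = 3.639 servings → $1.09.
avocado + banana with both tight: 1.688 servings and 1.682 servings → $3.21.
Cheapest feasible corner: $1.09.

$1.09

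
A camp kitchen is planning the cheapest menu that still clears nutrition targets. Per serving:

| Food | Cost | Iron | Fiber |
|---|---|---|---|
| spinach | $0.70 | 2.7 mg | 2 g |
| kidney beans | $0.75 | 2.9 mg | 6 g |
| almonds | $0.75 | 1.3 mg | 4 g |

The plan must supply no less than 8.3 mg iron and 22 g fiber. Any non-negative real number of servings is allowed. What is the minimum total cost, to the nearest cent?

$2.75

The cheapest plan sits at a corner of the feasible region — with two constraints it uses at most two foods.
spinach only: max(8.3/2.7, 22/2) = 11 servings → $7.70.
kidney beans only: max(8.3/2.9, 22/6) = 3.667 servings → $2.75.
almonds only: max(8.3/1.3, 22/4) = 6.385 servings → $4.79.
spinach + kidney beans with both targets exact would need a negative amount; discard.
spinach + almonds with both tight: 0.561 servings and 5.22 servings → $4.31.
kidney beans + almonds with both tight: 1.211 servings and 3.684 servings → $3.67.
So the least-cost plan costs $2.75.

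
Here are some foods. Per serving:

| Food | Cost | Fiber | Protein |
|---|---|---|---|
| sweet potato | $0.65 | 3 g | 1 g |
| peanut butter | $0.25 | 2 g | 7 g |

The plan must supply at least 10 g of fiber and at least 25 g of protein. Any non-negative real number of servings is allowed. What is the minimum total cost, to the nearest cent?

$1.25

Two binding constraints pin down two serving amounts, so the optimal mix uses at most two foods. The candidates are each food alone (scaled to the tighter of fiber/protein) and each pair with both constraints tight.
sweet potato only: max(10/3, 25/1) = 25 servings → $16.25.
peanut butter only: max(10/2, 25/7) = 5 servings → $1.25.
sweet potato + peanut butter with both tight: 1.053 servings and 3.421 servings → $1.54.
So the least-cost plan costs $1.25.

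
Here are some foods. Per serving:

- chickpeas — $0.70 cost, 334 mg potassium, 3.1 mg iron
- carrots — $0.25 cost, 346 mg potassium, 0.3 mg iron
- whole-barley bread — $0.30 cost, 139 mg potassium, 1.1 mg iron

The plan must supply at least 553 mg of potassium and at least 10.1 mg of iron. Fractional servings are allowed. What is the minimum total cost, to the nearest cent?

chickpeas only: max(553/334, 10.1/3.1) = 3.258 servings → $2.28.
carrots only: max(553/346, 10.1/0.3) = 33.67 servings → $8.42.
whole-barley bread only: max(553/139, 10.1/1.1) = 9.182 servings → $2.75.
chickpeas + carrots: intersection lies outside the first quadrant.
chickpeas + whole-barley bread: intersection lies outside the first quadrant.
carrots + whole-barley bread with both targets exact would need a negative amount; discard.
Cheapest feasible corner: $2.28.

$2.28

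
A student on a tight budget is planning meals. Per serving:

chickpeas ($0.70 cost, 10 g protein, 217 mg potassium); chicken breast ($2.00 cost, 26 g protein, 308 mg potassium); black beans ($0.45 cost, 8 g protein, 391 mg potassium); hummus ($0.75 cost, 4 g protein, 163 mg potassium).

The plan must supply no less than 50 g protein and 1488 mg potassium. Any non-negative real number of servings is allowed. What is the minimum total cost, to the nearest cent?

$2.81

Minimising a linear cost over {protein ≥ 50, potassium ≥ 1488, servings ≥ 0} — the optimum is at a vertex, using one or two foods.
chickpeas only: max(50/10, 1488/217) = 6.857 servings → $4.80.
chicken breast only: max(50/26, 1488/308) = 4.831 servings → $9.66.
black beans only: max(50/8, 1488/391) = 6.25 servings → $2.81.
hummus only: max(50/4, 1488/163) = 12.5 servings → $9.38.
chickpeas + chicken breast: the both-tight solution has a negative serving — not a feasible corner.
chickpeas + black beans with both tight: 3.517 servings and 1.854 servings → $3.30.
chickpeas + hummus with both tight: 2.885 servings and 5.289 servings → $5.99.
chicken breast + black beans with both tight: 0.9927 servings and 3.024 servings → $3.35.
chicken breast + hummus with both tight: 0.7312 servings and 7.747 servings → $7.27.
black beans + hummus with both targets exact would need a negative amount; discard.
The minimum over all feasible corners is $2.81.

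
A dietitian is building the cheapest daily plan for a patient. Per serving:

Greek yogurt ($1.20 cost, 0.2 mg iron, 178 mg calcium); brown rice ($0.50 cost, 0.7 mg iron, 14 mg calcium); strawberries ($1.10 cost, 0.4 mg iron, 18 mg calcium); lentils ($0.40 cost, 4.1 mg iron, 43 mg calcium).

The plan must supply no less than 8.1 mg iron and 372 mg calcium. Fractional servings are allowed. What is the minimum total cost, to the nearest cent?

$2.72

Compare the cost at each extreme point of the feasible region.
Greek yogurt only: max(8.1/0.2, 372/178) = 40.5 servings → $48.60.
brown rice only: max(8.1/0.7, 372/14) = 26.57 servings → $13.29.
strawberries only: max(8.1/0.4, 372/18) = 20.67 servings → $22.73.
lentils only: max(8.1/4.1, 372/43) = 8.651 servings → $3.46.
Greek yogurt + brown rice with both tight: 1.207 servings and 11.23 servings → $7.06.
Greek yogurt + strawberries with both tight: 0.04438 servings and 20.23 servings → $22.30.
Greek yogurt + lentils with both tight: 1.632 servings and 1.896 servings → $2.72.
brown rice + strawberries: the both-tight solution has a negative serving — not a feasible corner.
brown rice + lentils: intersection lies outside the first quadrant.
strawberries + lentils: the both-tight solution has a negative serving — not a feasible corner.
Cheapest feasible corner: $2.72.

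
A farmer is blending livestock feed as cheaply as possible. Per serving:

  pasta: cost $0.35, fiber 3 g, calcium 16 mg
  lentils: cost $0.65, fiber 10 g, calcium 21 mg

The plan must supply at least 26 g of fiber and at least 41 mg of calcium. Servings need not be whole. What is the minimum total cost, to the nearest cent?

$1.69

pasta only: max(26/3, 41/16) = 8.667 servings → $3.03.
lentils only: max(26/10, 41/21) = 2.6 servings → $1.69.
pasta + lentils: the both-tight solution has a negative serving — not a feasible corner.
So the least-cost plan costs $1.69.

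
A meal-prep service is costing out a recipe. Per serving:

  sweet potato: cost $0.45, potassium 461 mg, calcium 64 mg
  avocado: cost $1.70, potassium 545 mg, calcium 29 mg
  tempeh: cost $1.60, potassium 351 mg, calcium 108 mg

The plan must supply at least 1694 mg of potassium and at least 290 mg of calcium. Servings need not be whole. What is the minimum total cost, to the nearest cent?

$2.04

Compare the cost at each extreme point of the feasible region.
sweet potato only: max(1694/461, 290/64) = 4.531 servings → $2.04.
avocado only: max(1694/545, 290/29) = 10 servings → $17.00.
tempeh only: max(1694/351, 290/108) = 4.826 servings → $7.72.
sweet potato + avocado: intersection lies outside the first quadrant.
sweet potato + tempeh with both tight: 2.97 servings and 0.925 servings → $2.82.
avocado + tempeh with both tight: 1.667 servings and 2.238 servings → $6.41.
Cheapest feasible corner: $2.04.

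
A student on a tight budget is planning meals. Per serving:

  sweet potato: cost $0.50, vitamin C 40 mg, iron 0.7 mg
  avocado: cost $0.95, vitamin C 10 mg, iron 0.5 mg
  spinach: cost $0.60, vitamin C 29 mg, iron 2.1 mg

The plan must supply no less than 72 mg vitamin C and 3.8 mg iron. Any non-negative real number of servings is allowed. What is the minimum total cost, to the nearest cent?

$1.28

Compare the cost at each extreme point of the feasible region.
sweet potato only: max(72/40, 3.8/0.7) = 5.429 servings → $2.71.
avocado only: max(72/10, 3.8/0.5) = 7.6 servings → $7.22.
spinach only: max(72/29, 3.8/2.1) = 2.483 servings → $1.49.
sweet potato + avocado: the both-tight solution has a negative serving — not a feasible corner.
sweet potato + spinach with both tight: 0.6436 servings and 1.595 servings → $1.28.
avocado + spinach with both tight: 6.308 servings and 0.3077 servings → $6.18.
Cheapest feasible corner: $1.28.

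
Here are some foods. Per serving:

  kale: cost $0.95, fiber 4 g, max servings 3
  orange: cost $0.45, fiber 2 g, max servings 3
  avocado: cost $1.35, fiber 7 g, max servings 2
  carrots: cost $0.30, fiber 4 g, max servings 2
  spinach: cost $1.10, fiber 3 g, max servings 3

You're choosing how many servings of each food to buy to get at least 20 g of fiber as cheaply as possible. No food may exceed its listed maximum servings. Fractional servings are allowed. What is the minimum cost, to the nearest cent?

Cost per g of fiber: carrots $0.0750, avocado $0.1929, orange $0.2250, kale $0.2375, spinach $0.3667.
Take 2 servings of carrots: +8.0 g fiber for $0.60 (total $0.60, still need 12.0 g).
Take 1.714 servings of avocado: +12.0 g fiber for $2.31 (total $2.91, still need 0.0 g).
Filling from the cheapest source first is optimal under one linear minimum: $2.91.

$2.91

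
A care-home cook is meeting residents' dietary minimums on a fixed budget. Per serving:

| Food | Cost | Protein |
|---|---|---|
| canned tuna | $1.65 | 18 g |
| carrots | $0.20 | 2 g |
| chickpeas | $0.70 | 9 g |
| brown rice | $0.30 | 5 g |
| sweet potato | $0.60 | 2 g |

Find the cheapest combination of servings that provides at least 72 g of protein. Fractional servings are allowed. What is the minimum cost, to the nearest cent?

$4.32

Cost per g of protein: brown rice $0.0600, chickpeas $0.0778, canned tuna $0.0917, carrots $0.1000, sweet potato $0.3000.
With no serving limits, use only brown rice: 72 g / 5 g = 14.4 servings × $0.30 = $4.32.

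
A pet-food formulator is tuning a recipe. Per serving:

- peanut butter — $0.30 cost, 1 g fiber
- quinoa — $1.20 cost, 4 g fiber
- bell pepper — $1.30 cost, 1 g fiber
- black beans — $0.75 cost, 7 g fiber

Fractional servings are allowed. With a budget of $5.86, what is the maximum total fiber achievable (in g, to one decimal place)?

Fiber per dollar: black beans 9.333, peanut butter 3.333, quinoa 3.333, bell pepper 0.7692.
With no serving limits, spend the whole cost allowance on black beans: $5.86 / $0.75 × 7 g = 54.7 g.

54.7 g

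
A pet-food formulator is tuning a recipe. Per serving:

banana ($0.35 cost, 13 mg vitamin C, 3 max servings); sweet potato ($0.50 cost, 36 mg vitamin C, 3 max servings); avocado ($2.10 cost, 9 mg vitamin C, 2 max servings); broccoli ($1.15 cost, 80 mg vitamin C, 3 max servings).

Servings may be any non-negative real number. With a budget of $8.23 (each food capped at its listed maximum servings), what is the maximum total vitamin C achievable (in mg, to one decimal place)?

Vitamin C per dollar: sweet potato 72, broccoli 69.57, banana 37.14, avocado 4.286.
Take 3 servings of sweet potato: spends $1.50, +108.0 mg vitamin C (running total 108.0 mg).
Take 3 servings of broccoli: spends $3.45, +240.0 mg vitamin C (running total 348.0 mg).
Take 3 servings of banana: spends $1.05, +39.0 mg vitamin C (running total 387.0 mg).
Take 1.062 servings of avocado: spends $2.23, +9.6 mg vitamin C (running total 396.6 mg).
Greedy by best ratio exhausts the cost allowance optimally: 396.6 mg.

396.6 mg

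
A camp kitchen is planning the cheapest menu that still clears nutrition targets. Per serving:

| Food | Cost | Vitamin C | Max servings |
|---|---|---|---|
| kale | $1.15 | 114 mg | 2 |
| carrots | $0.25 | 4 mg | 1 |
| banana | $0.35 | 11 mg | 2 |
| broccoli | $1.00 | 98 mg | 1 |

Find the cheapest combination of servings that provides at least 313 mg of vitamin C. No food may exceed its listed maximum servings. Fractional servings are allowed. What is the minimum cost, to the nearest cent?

Cost per mg of vitamin C: kale $0.0101, broccoli $0.0102, banana $0.0318, carrots $0.0625.
Take 2 servings of kale: +228.0 mg vitamin C for $2.30 (total $2.30, still need 85.0 mg).
Take 0.8673 servings of broccoli: +85.0 mg vitamin C for $0.87 (total $3.17, still need 0.0 mg).
Filling from the cheapest source first is optimal under one linear minimum: $3.17.

$3.17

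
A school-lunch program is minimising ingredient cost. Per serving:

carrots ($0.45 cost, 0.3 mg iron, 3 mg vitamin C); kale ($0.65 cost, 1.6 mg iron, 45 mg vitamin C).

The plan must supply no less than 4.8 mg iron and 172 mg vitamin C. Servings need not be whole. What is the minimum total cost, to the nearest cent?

$2.48

For a min-cost LP with two ≥-constraints, a basic feasible solution has at most two positive variables.
carrots only: max(4.8/0.3, 172/3) = 57.33 servings → $25.80.
kale only: max(4.8/1.6, 172/45) = 3.822 servings → $2.48.
carrots + kale: intersection lies outside the first quadrant.
The minimum over all feasible corners is $2.48.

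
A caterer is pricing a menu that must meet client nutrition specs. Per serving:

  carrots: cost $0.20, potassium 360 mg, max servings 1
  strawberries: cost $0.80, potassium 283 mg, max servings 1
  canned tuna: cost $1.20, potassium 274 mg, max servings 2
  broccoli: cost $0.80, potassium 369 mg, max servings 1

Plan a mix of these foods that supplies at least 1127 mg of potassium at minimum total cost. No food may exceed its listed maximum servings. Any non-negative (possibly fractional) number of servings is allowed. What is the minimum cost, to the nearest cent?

$2.30

Cost per mg of potassium: carrots $0.0006, broccoli $0.0022, strawberries $0.0028, canned tuna $0.0044.
Take 1 serving of carrots: +360.0 mg potassium for $0.20 (total $0.20, still need 767.0 mg).
Take 1 serving of broccoli: +369.0 mg potassium for $0.80 (total $1.00, still need 398.0 mg).
Take 1 serving of strawberries: +283.0 mg potassium for $0.80 (total $1.80, still need 115.0 mg).
Take 0.4197 servings of canned tuna: +115.0 mg potassium for $0.50 (total $2.30, still need 0.0 mg).
Filling from the cheapest source first is optimal under one linear minimum: $2.30.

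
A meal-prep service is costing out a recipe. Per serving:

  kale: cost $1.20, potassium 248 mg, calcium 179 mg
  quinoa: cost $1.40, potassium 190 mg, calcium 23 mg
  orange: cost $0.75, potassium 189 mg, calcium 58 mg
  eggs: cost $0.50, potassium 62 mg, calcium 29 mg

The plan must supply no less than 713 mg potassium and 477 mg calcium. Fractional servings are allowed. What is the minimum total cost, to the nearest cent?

$3.37

The cheapest plan sits at a corner of the feasible region — with two constraints it uses at most two foods.
kale only: max(713/248, 477/179) = 2.875 servings → $3.45.
quinoa only: max(713/190, 477/23) = 20.74 servings → $29.03.
orange only: max(713/189, 477/58) = 8.224 servings → $6.17.
eggs only: max(713/62, 477/29) = 16.45 servings → $8.22.
kale + quinoa with both tight: 2.622 servings and 0.3296 servings → $3.61.
kale + orange with both tight: 2.509 servings and 0.4798 servings → $3.37.
kale + eggs with both tight: 2.278 servings and 2.389 servings → $3.93.
quinoa + orange: intersection lies outside the first quadrant.
quinoa + eggs: intersection lies outside the first quadrant.
orange + eggs with both targets exact would need a negative amount; discard.
The minimum over all feasible corners is $3.37.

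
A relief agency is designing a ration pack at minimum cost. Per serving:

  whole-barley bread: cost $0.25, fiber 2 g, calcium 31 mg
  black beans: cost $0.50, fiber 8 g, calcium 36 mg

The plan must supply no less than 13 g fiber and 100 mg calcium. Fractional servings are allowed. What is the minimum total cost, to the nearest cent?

This is a tiny linear program; its minimum lies at a vertex of the feasible set. List the vertices and price them.
whole-barley bread only: max(13/2, 100/31) = 6.5 servings → $1.62.
black beans only: max(13/8, 100/36) = 2.778 servings → $1.39.
whole-barley bread + black beans with both tight: 1.886 servings and 1.153 servings → $1.05.
Cheapest feasible corner: $1.05.

$1.05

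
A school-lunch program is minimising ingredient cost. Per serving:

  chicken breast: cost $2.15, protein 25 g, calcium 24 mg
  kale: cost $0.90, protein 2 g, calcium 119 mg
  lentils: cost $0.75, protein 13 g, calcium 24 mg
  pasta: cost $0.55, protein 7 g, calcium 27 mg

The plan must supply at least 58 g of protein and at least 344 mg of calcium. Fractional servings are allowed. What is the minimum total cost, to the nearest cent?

$4.96

Two binding constraints pin down two serving amounts, so the optimal mix uses at most two foods. The candidates are each food alone (scaled to the tighter of protein/calcium) and each pair with both constraints tight.
chicken breast only: max(58/25, 344/24) = 14.33 servings → $30.82.
kale only: max(58/2, 344/119) = 29 servings → $26.10.
lentils only: max(58/13, 344/24) = 14.33 servings → $10.75.
pasta only: max(58/7, 344/27) = 12.74 servings → $7.01.
chicken breast + kale with both tight: 2.123 servings and 2.463 servings → $6.78.
chicken breast + lentils with both targets exact would need a negative amount; discard.
chicken breast + pasta with both targets exact would need a negative amount; discard.
kale + lentils with both tight: 2.055 servings and 4.145 servings → $4.96.
kale + pasta with both tight: 1.081 servings and 7.977 servings → $5.36.
lentils + pasta: the both-tight solution has a negative serving — not a feasible corner.
Cheapest feasible corner: $4.96.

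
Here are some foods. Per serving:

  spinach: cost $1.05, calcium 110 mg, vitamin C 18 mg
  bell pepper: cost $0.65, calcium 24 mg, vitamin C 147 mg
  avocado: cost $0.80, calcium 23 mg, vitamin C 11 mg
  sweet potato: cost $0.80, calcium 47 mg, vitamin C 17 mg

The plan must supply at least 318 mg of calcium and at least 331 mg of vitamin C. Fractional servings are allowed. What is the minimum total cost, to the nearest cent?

With two linear requirements the optimum uses one or two foods; enumerate the corners.
spinach only: max(318/110, 331/18) = 18.39 servings → $19.31.
bell pepper only: max(318/24, 331/147) = 13.25 servings → $8.61.
avocado only: max(318/23, 331/11) = 30.09 servings → $24.07.
sweet potato only: max(318/47, 331/17) = 19.47 servings → $15.58.
spinach + bell pepper with both tight: 2.465 servings and 1.95 servings → $3.86.
spinach + avocado: intersection lies outside the first quadrant.
spinach + sweet potato: intersection lies outside the first quadrant.
bell pepper + avocado with both tight: 1.32 servings and 12.45 servings → $10.82.
bell pepper + sweet potato with both tight: 1.561 servings and 5.969 servings → $5.79.
avocado + sweet potato: intersection lies outside the first quadrant.
Cheapest feasible corner: $3.86.

$3.86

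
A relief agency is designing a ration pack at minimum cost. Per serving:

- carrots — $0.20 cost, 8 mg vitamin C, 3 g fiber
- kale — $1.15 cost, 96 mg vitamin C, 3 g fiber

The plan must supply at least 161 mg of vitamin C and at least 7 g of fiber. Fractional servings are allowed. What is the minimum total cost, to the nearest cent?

$2.00

A basic optimal solution has at most two foods positive. Try each food alone and each pair with both targets met exactly.
carrots only: max(161/8, 7/3) = 20.12 servings → $4.03.
kale only: max(161/96, 7/3) = 2.333 servings → $2.68.
carrots + kale with both tight: 0.7159 servings and 1.617 servings → $2.00.
The minimum over all feasible corners is $2.00.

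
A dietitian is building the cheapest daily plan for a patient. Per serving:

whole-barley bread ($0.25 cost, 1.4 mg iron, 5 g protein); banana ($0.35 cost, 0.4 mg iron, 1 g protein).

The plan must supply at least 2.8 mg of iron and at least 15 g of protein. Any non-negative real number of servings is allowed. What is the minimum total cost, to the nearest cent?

whole-barley bread only: max(2.8/1.4, 15/5) = 3 servings → $0.75.
banana only: max(2.8/0.4, 15/1) = 15 servings → $5.25.
whole-barley bread + banana: intersection lies outside the first quadrant.
Cheapest feasible corner: $0.75.

$0.75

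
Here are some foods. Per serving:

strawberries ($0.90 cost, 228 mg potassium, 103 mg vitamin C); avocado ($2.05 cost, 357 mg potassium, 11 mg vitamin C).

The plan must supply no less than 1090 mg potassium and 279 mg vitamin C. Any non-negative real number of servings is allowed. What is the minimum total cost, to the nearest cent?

Compare the cost at each extreme point of the feasible region.
strawberries only: max(1090/228, 279/103) = 4.781 servings → $4.30.
avocado only: max(1090/357, 279/11) = 25.36 servings → $52.00.
strawberries + avocado with both tight: 2.557 servings and 1.42 servings → $5.21.
So the least-cost plan costs $4.30.

$4.30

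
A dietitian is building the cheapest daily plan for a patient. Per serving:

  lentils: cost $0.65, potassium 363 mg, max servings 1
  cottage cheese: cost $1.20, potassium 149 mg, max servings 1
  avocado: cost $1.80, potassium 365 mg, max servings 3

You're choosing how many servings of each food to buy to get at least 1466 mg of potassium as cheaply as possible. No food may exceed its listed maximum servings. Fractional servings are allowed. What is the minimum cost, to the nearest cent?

Cost per mg of potassium: lentils $0.0018, avocado $0.0049, cottage cheese $0.0081.
Take 1 serving of lentils: +363.0 mg potassium for $0.65 (total $0.65, still need 1103.0 mg).
Take 3 servings of avocado: +1095.0 mg potassium for $5.40 (total $6.05, still need 8.0 mg).
Take 0.05369 servings of cottage cheese: +8.0 mg potassium for $0.06 (total $6.11, still need 0.0 mg).
Greedy by cheapest-per-mg is optimal for a single linear constraint, so the minimum cost is $6.11.

$6.11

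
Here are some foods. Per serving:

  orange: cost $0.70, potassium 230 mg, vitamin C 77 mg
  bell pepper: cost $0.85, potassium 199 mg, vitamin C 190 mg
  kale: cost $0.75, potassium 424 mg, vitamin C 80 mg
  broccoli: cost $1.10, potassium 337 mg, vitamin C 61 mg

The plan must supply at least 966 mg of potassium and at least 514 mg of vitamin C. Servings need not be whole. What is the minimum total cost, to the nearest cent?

$2.79

Minimising a linear cost over {potassium ≥ 966, vitamin C ≥ 514, servings ≥ 0} — the optimum is at a vertex, using one or two foods.
orange only: max(966/230, 514/77) = 6.675 servings → $4.67.
bell pepper only: max(966/199, 514/190) = 4.854 servings → $4.13.
kale only: max(966/424, 514/80) = 6.425 servings → $4.82.
broccoli only: max(966/337, 514/61) = 8.426 servings → $9.27.
orange + bell pepper with both tight: 2.863 servings and 1.545 servings → $3.32.
orange + kale with both targets exact would need a negative amount; discard.
orange + broccoli: intersection lies outside the first quadrant.
bell pepper + kale with both tight: 2.176 servings and 1.257 servings → $2.79.
bell pepper + broccoli with both tight: 2.203 servings and 1.566 servings → $3.59.
kale + broccoli: intersection lies outside the first quadrant.
So the least-cost plan costs $2.79.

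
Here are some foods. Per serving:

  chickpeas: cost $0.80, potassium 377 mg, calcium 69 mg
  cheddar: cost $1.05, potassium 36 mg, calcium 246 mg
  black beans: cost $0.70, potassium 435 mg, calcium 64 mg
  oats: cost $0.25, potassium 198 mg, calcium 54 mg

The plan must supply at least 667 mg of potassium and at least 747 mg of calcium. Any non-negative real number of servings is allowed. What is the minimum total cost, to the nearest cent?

Check every corner: each single food scaled to meet both minima, and each pair solved so both constraints bind.
chickpeas only: max(667/377, 747/69) = 10.83 servings → $8.66.
cheddar only: max(667/36, 747/246) = 18.53 servings → $19.45.
black beans only: max(667/435, 747/64) = 11.67 servings → $8.17.
oats only: max(667/198, 747/54) = 13.83 servings → $3.46.
chickpeas + cheddar with both tight: 1.52 servings and 2.61 servings → $3.96.
chickpeas + black beans: intersection lies outside the first quadrant.
chickpeas + oats: intersection lies outside the first quadrant.
cheddar + black beans with both tight: 2.696 servings and 1.31 servings → $3.75.
cheddar + oats with both tight: 2.393 servings and 2.934 servings → $3.25.
black beans + oats: the both-tight solution has a negative serving — not a feasible corner.
Cheapest feasible corner: $3.25.

$3.25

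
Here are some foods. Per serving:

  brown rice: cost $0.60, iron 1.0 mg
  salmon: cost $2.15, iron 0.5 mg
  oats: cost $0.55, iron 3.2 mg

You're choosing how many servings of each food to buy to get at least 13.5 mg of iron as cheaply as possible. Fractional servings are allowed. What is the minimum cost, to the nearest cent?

$2.32

Cost per mg of iron: oats $0.1719, brown rice $0.6000, salmon $4.3000.
With no serving limits, use only oats: 13.5 mg / 3.2 mg = 4.219 servings × $0.55 = $2.32.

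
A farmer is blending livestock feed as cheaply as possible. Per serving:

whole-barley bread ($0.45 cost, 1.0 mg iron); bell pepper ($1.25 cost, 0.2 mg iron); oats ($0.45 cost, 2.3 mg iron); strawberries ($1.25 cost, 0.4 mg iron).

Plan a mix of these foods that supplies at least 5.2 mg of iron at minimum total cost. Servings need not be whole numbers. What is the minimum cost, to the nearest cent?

$1.02

Cost per mg of iron: oats $0.1957, whole-barley bread $0.4500, strawberries $3.1250, bell pepper $6.2500.
With no serving limits, use only oats: 5.2 mg / 2.3 mg = 2.261 servings × $0.45 = $1.02.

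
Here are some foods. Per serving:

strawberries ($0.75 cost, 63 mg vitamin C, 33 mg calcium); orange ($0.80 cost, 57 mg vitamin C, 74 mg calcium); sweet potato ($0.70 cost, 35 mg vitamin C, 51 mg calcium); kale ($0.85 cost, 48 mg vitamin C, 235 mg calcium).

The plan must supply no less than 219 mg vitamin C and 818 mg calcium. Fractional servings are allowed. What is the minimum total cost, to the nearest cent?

The cheapest plan sits at a corner of the feasible region — with two constraints it uses at most two foods.
strawberries only: max(219/63, 818/33) = 24.79 servings → $18.59.
orange only: max(219/57, 818/74) = 11.05 servings → $8.84.
sweet potato only: max(219/35, 818/51) = 16.04 servings → $11.23.
kale only: max(219/48, 818/235) = 4.562 servings → $3.88.
strawberries + orange with both targets exact would need a negative amount; discard.
strawberries + sweet potato: intersection lies outside the first quadrant.
strawberries + kale with both tight: 0.9229 servings and 3.351 servings → $3.54.
orange + sweet potato: intersection lies outside the first quadrant.
orange + kale with both tight: 1.24 servings and 3.091 servings → $3.62.
sweet potato + kale with both tight: 2.112 servings and 3.023 servings → $4.05.
The minimum over all feasible corners is $3.54.

$3.54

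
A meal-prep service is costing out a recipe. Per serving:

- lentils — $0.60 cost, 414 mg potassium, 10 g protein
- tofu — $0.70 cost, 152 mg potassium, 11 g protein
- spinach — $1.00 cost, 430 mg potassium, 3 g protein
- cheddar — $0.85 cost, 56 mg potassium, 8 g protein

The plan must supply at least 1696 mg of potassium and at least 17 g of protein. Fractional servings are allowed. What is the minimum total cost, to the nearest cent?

$2.46

With two linear requirements the optimum uses one or two foods; enumerate the corners.
lentils only: max(1696/414, 17/10) = 4.097 servings → $2.46.
tofu only: max(1696/152, 17/11) = 11.16 servings → $7.81.
spinach only: max(1696/430, 17/3) = 5.667 servings → $5.67.
cheddar only: max(1696/56, 17/8) = 30.29 servings → $25.74.
lentils + tofu: the both-tight solution has a negative serving — not a feasible corner.
lentils + spinach with both tight: 0.7266 servings and 3.245 servings → $3.68.
lentils + cheddar with both targets exact would need a negative amount; discard.
tofu + spinach with both tight: 0.5199 servings and 3.76 servings → $4.12.
tofu + cheddar: the both-tight solution has a negative serving — not a feasible corner.
spinach + cheddar with both tight: 3.856 servings and 0.6791 servings → $4.43.
The minimum over all feasible corners is $2.46.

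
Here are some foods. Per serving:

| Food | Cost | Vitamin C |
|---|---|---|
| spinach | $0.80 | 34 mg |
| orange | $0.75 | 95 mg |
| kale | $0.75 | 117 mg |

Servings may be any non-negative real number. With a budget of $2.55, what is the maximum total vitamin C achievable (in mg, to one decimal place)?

Vitamin C per dollar: kale 156, orange 126.7, spinach 42.5.
With no serving limits, spend the whole cost allowance on kale: $2.55 / $0.75 × 117 mg = 397.8 mg.

397.8 mg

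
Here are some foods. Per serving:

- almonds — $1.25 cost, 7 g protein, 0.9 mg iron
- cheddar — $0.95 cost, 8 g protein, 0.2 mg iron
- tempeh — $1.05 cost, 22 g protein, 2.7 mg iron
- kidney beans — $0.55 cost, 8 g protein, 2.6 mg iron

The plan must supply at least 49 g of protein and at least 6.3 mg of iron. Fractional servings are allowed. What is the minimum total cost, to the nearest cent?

$2.37

Two binding constraints pin down two serving amounts, so the optimal mix uses at most two foods. The candidates are each food alone (scaled to the tighter of protein/iron) and each pair with both constraints tight.
almonds only: max(49/7, 6.3/0.9) = 7 servings → $8.75.
cheddar only: max(49/8, 6.3/0.2) = 31.5 servings → $29.93.
tempeh only: max(49/22, 6.3/2.7) = 2.333 servings → $2.45.
kidney beans only: max(49/8, 6.3/2.6) = 6.125 servings → $3.37.
almonds + cheddar with both tight: 7 servings and 0 servings → $8.75.
almonds + tempeh with both tight: 7 servings and 0 servings → $8.75.
almonds + kidney beans with both tight: 7 servings and 0 servings → $8.75.
cheddar + tempeh: intersection lies outside the first quadrant.
cheddar + kidney beans with both tight: 4.01 servings and 2.115 servings → $4.97.
tempeh + kidney beans with both tight: 2.163 servings and 0.177 servings → $2.37.
So the least-cost plan costs $2.37.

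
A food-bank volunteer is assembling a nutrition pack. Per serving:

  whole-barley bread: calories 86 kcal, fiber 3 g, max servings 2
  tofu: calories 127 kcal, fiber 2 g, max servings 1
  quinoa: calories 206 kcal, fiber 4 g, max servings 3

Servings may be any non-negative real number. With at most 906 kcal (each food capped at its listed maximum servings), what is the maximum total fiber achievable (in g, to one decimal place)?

19.8 g

Fiber per kcal: whole-barley bread 0.03488, quinoa 0.01942, tofu 0.01575.
Take 2 servings of whole-barley bread: uses 172 kcal, +6.0 g fiber (running total 6.0 g).
Take 3 servings of quinoa: uses 618 kcal, +12.0 g fiber (running total 18.0 g).
Take 0.9134 servings of tofu: uses 116 kcal, +1.8 g fiber (running total 19.8 g).
Filling greedily by fiber-per-kcal is optimal for one linear limit, giving 19.8 g.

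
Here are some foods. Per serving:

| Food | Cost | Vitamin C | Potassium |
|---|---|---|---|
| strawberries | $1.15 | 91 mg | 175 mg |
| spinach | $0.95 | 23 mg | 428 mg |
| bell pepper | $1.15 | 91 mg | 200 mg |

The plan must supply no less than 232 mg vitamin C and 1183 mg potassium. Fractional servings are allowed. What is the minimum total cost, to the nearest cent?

$4.11

The cheapest plan sits at a corner of the feasible region — with two constraints it uses at most two foods.
strawberries only: max(232/91, 1183/175) = 6.76 servings → $7.77.
spinach only: max(232/23, 1183/428) = 10.09 servings → $9.58.
bell pepper only: max(232/91, 1183/200) = 5.915 servings → $6.80.
strawberries + spinach with both tight: 2.064 servings and 1.92 servings → $4.20.
strawberries + bell pepper: intersection lies outside the first quadrant.
spinach + bell pepper with both tight: 1.783 servings and 2.099 servings → $4.11.
Cheapest feasible corner: $4.11.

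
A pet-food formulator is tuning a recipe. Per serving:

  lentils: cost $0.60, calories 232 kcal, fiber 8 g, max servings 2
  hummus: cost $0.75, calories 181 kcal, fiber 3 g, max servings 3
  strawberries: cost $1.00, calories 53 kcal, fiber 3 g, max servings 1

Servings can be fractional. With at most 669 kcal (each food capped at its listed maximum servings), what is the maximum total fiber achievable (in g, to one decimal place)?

21.5 g

Fiber per kcal: strawberries 0.0566, lentils 0.03448, hummus 0.01657.
Take 1 serving of strawberries: uses 53 kcal, +3.0 g fiber (running total 3.0 g).
Take 2 servings of lentils: uses 464 kcal, +16.0 g fiber (running total 19.0 g).
Take 0.8398 servings of hummus: uses 152 kcal, +2.5 g fiber (running total 21.5 g).
Greedy by best ratio exhausts the calories allowance optimally: 21.5 g.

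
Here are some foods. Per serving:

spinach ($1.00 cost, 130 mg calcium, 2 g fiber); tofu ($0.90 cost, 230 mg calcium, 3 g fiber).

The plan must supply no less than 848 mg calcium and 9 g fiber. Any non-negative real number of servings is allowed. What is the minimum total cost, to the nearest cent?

With two linear requirements the optimum uses one or two foods; enumerate the corners.
spinach only: max(848/130, 9/2) = 6.523 servings → $6.52.
tofu only: max(848/230, 9/3) = 3.687 servings → $3.32.
spinach + tofu: intersection lies outside the first quadrant.
So the least-cost plan costs $3.32.

$3.32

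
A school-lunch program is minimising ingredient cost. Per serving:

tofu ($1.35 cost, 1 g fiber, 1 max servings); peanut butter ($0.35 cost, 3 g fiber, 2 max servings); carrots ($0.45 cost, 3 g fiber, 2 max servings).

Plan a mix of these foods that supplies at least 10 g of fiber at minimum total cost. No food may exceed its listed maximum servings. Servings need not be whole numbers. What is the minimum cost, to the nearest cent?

$1.30

Cost per g of fiber: peanut butter $0.1167, carrots $0.1500, tofu $1.3500.
Take 2 servings of peanut butter: +6.0 g fiber for $0.70 (total $0.70, still need 4.0 g).
Take 1.333 servings of carrots: +4.0 g fiber for $0.60 (total $1.30, still need 0.0 g).
Greedy by cheapest-per-g is optimal for a single linear constraint, so the minimum cost is $1.30.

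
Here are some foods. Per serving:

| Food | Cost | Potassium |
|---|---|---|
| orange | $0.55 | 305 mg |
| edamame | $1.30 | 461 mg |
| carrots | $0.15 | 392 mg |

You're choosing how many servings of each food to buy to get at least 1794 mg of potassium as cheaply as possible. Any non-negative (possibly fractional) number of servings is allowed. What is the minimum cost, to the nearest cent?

$0.69

Cost per mg of potassium: carrots $0.0004, orange $0.0018, edamame $0.0028.
With no serving limits, use only carrots: 1794 mg / 392 mg = 4.577 servings × $0.15 = $0.69.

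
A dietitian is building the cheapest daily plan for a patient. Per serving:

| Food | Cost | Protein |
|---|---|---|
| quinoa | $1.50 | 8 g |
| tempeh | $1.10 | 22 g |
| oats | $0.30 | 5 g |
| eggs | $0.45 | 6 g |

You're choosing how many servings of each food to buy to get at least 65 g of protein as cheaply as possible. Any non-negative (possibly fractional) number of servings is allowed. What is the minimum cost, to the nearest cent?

Cost per g of protein: tempeh $0.0500, oats $0.0600, eggs $0.0750, quinoa $0.1875.
With no serving limits, use only tempeh: 65 g / 22 g = 2.955 servings × $1.10 = $3.25.

$3.25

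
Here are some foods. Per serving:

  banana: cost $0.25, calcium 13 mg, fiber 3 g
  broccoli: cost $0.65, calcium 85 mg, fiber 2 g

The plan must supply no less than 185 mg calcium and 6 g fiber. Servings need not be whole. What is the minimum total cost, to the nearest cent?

Check every corner: each single food scaled to meet both minima, and each pair solved so both constraints bind.
banana only: max(185/13, 6/3) = 14.23 servings → $3.56.
broccoli only: max(185/85, 6/2) = 3 servings → $1.95.
banana + broccoli with both tight: 0.6114 servings and 2.083 servings → $1.51.
The minimum over all feasible corners is $1.51.

$1.51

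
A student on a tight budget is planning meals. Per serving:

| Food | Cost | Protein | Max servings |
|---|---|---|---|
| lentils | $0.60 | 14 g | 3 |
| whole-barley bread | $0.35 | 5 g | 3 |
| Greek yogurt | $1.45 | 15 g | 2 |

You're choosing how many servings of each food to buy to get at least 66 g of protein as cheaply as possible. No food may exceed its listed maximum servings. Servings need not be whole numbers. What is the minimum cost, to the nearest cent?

$3.72

Cost per g of protein: lentils $0.0429, whole-barley bread $0.0700, Greek yogurt $0.0967.
Take 3 servings of lentils: +42.0 g protein for $1.80 (total $1.80, still need 24.0 g).
Take 3 servings of whole-barley bread: +15.0 g protein for $1.05 (total $2.85, still need 9.0 g).
Take 0.6 servings of Greek yogurt: +9.0 g protein for $0.87 (total $3.72, still need 0.0 g).
Greedy by cheapest-per-g is optimal for a single linear constraint, so the minimum cost is $3.72.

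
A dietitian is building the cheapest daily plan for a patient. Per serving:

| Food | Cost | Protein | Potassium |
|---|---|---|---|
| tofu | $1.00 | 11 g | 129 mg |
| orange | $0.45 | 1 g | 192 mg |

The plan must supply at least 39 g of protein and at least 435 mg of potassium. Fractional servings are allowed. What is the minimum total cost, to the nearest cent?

A basic optimal solution has at most two foods positive. Try each food alone and each pair with both targets met exactly.
tofu only: max(39/11, 435/129) = 3.545 servings → $3.55.
orange only: max(39/1, 435/192) = 39 servings → $17.55.
tofu + orange: intersection lies outside the first quadrant.
Cheapest feasible corner: $3.55.

$3.55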